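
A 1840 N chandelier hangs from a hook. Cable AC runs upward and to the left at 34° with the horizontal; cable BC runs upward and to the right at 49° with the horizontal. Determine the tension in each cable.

T_AC = 1216 N, T_BC = 1537 N

ΣF_x = 0: −T_AC·cos34° + T_BC·cos49° = 0 → T_BC = 1.26366·T_AC.
ΣF_y = 0: T_AC·sin34° + T_BC·sin49° = 1840.
Substitute: T_AC·(0.559193 + 1.26366·0.75471) = 1840 → T_AC = 1216.22 ≈ 1216 N.
Then T_BC = 1.26366 × 1216.22 = 1537 N.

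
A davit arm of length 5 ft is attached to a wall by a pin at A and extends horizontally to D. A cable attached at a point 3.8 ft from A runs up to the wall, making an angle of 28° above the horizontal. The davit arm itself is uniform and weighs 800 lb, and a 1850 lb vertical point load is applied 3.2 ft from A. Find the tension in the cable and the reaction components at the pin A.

T = 4439 lb, A_x = 3920 lb, A_y = 565.8 lb

ΣM about A: T·sin28°·3.8 − 800·2.5 − 1850·3.2 = 0 → T = 7920/(3.8·0.469472) = 4439.48 ≈ 4439 lb.
ΣF_x = 0: A_x − T·cos28° = 0 → A_x = 4439.48 × 0.882948 = 3920 lb.
ΣF_y = 0: A_y + T·sin28° − 800 − 1850 = 0 → A_y = 2650 − 4439.48 × 0.469472 = 565.8 lb.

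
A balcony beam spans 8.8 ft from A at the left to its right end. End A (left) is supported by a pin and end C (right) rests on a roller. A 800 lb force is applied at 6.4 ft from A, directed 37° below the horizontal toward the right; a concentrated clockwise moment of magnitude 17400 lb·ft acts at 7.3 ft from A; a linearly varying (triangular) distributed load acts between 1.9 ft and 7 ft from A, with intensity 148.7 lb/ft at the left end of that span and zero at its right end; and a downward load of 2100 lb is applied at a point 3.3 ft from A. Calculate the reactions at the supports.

A_x = -638.9 lb, A_y = -309.4 lb, C_y = 3270 lb

Resultant of the triangular load: ½ × 148.7 × 5.1 = 379.185 lb, acting at 3.6 ft from A (one-third of the span from the peak).
Taking moments about A: C_y·8.8 − 800·sin37°·6.4 − 17400 − (½·148.7·5.1)·3.6 − 2100·3.3 = 0 → C_y = 28776.4/8.8 = 3270.05 ≈ 3270 lb.
ΣF_y = 0: A_y + 3270.05 − 800·sin37° − ½·148.7·5.1 − 2100 = 0 → A_y = -309.4 lb.
ΣF_x = 0: A_x + 800·cos37° = 0 → A_x = -638.9 lb.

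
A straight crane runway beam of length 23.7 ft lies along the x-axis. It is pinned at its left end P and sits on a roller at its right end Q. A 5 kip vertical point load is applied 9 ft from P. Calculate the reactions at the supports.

P_x = 0, P_y = 3.101 kip, Q_y = 1.899 kip

Moments about P: Q_y·23.7 − 5·9 = 0 → Q_y = 45/23.7 = 1.89873 ≈ 1.899 kip.
ΣF_y = 0: P_y + 1.89873 − 5 = 0 → P_y = 3.101 kip.
ΣF_x = 0: no horizontal applied forces, so P_x = 0.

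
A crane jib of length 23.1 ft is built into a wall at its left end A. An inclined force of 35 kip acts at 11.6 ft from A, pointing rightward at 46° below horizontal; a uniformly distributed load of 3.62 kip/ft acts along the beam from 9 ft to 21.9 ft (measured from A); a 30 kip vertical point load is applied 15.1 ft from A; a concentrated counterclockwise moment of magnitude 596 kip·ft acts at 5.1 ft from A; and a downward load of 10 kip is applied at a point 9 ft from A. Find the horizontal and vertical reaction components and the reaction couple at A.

A_x = -24.31 kip, A_y = 111.9 kip, M_A = 960.5 kip·ft

Resultant of the distributed load: 3.62 × 12.9 = 46.698 kip at 15.45 ft from A.
ΣF_x = 0: A_x + 35·cos46° = 0 → A_x = -24.31 kip.
ΣF_y = 0: A_y − 35·sin46° − 3.62·12.9 − 30 − 10 = 0 → A_y = 111.9 kip.
ΣM about A: M_A − 35·sin46°·11.6 − (3.62·12.9)·15.45 − 30·15.1 + 596 − 10·9 = 0 → M_A = 960.5 kip·ft.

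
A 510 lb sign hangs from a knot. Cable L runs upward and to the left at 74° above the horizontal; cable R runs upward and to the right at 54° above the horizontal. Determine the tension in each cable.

T_L = 380.4 lb, T_R = 178.4 lb

ΣF_x = 0: −T_L·cos74° + T_R·cos54° = 0 → T_R = 0.468942·T_L.
ΣF_y = 0: T_L·sin74° + T_R·sin54° = 510.
Substitute: T_L·(0.961262 + 0.468942·0.809017) = 510 → T_L = 380.414 ≈ 380.4 lb.
Then T_R = 0.468942 × 380.414 = 178.4 lb.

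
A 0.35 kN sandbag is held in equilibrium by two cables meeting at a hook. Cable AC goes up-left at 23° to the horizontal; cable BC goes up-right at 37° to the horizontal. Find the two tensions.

T_AC = 0.3228 kN, T_BC = 0.3720 kN

ΣF_x = 0: −T_AC·cos23° + T_BC·cos37° = 0 → T_BC = 1.1526·T_AC.
ΣF_y = 0: T_AC·sin23° + T_BC·sin37° = 0.35.
Substitute: T_AC·(0.390731 + 1.1526·0.601815) = 0.35 → T_AC = 0.322764 ≈ 0.3228 kN.
Then T_BC = 1.1526 × 0.322764 = 0.3720 kN.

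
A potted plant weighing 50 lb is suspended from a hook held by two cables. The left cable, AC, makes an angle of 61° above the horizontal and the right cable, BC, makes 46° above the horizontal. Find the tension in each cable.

T_AC = 36.32 lb, T_BC = 25.35 lb

ΣF_x = 0: −T_AC·cos61° + T_BC·cos46° = 0 → T_BC = 0.697911·T_AC.
ΣF_y = 0: T_AC·sin61° + T_BC·sin46° = 50.
Substitute: T_AC·(0.87462 + 0.697911·0.71934) = 50 → T_AC = 36.3199 ≈ 36.32 lb.
Then T_BC = 0.697911 × 36.3199 = 25.35 lb.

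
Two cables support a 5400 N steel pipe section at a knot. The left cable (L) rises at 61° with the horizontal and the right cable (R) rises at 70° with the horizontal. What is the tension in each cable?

T_L = 2447 N, T_R = 3469 N

ΣF_x = 0: −T_L·cos61° + T_R·cos70° = 0 → T_R = 1.41749·T_L.
ΣF_y = 0: T_L·sin61° + T_R·sin70° = 5400.
Substitute: T_L·(0.87462 + 1.41749·0.939693) = 5400 → T_L = 2447.18 ≈ 2447 N.
Then T_R = 1.41749 × 2447.18 = 3469 N.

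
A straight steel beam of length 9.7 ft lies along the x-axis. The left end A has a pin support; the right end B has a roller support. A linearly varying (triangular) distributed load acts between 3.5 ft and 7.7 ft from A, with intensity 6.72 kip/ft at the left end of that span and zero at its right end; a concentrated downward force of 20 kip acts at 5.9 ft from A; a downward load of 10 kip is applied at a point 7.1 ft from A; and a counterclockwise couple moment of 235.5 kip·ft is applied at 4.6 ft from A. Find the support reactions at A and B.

A_x = 0, A_y = 41.78 kip, B_y = 2.335 kip

Resultant of the triangular load: ½ × 6.72 × 4.2 = 14.112 kip, acting at 4.9 ft from A (one-third of the span from the peak).
ΣM about A: B_y·9.7 − (½·6.72·4.2)·4.9 − 20·5.9 − 10·7.1 + 235.5 = 0 → B_y = 22.6488/9.7 = 2.33493 ≈ 2.335 kip.
ΣF_y = 0: A_y + 2.33493 − ½·6.72·4.2 − 20 − 10 = 0 → A_y = 41.78 kip.
ΣF_x = 0: no horizontal applied forces, so A_x = 0.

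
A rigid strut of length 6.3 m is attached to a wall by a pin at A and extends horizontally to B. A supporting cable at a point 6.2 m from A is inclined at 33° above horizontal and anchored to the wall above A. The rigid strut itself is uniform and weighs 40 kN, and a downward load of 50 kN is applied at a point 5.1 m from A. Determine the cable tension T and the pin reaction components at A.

T = 112.8 kN, A_x = 94.63 kN, A_y = 28.55 kN

ΣM about A: T·sin33°·6.2 − 40·3.15 − 50·5.1 = 0 → T = 381/(6.2·0.544639) = 112.83 ≈ 112.8 kN.
ΣF_x = 0: A_x − T·cos33° = 0 → A_x = 112.83 × 0.838671 = 94.63 kN.
ΣF_y = 0: A_y + T·sin33° − 40 − 50 = 0 → A_y = 90 − 112.83 × 0.544639 = 28.55 kN.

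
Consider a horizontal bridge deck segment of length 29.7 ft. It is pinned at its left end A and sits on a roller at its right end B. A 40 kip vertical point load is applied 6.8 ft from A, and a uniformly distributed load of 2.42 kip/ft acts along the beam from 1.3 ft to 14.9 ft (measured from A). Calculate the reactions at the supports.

A_x = 0, A_y = 54.78 kip, B_y = 18.13 kip

Resultant of the distributed load: 2.42 × 13.6 = 32.912 kip at 8.1 ft from A.
Taking moments about A: B_y·29.7 − 40·6.8 − (2.42·13.6)·8.1 = 0 → B_y = 538.5872/29.7 = 18.1342 ≈ 18.13 kip.
ΣF_y = 0: A_y + 18.1342 − 40 − 2.42·13.6 = 0 → A_y = 54.78 kip.
ΣF_x = 0: no horizontal applied forces, so A_x = 0.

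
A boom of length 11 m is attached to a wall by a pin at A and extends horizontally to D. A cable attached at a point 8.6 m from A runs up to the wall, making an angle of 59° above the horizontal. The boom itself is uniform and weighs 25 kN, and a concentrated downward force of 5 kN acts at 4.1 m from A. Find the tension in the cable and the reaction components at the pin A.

T = 21.43 kN, A_x = 11.04 kN, A_y = 11.63 kN

ΣM about A: T·sin59°·8.6 − 25·5.5 − 5·4.1 = 0 → T = 158/(8.6·0.857167) = 21.4335 ≈ 21.43 kN.
ΣF_x = 0: A_x − T·cos59° = 0 → A_x = 21.4335 × 0.515038 = 11.04 kN.
ΣF_y = 0: A_y + T·sin59° − 25 − 5 = 0 → A_y = 30 − 21.4335 × 0.857167 = 11.63 kN.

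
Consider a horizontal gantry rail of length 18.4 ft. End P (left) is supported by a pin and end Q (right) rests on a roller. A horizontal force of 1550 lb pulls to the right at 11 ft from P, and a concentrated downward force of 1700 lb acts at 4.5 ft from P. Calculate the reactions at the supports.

P_x = -1550 lb, P_y = 1284 lb, Q_y = 415.8 lb

Moments about P: Q_y·18.4 − 1700·4.5 = 0 → Q_y = 7650/18.4 = 415.761 ≈ 415.8 lb.
ΣF_y = 0: P_y + 415.761 − 1700 = 0 → P_y = 1284 lb.
ΣF_x = 0: P_x + 1550 = 0 → P_x = -1550 lb.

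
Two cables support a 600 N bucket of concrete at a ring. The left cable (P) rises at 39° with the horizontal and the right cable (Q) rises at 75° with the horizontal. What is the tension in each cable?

T_P = 170.0 N, T_Q = 510.4 N

ΣF_x = 0: −T_P·cos39° + T_Q·cos75° = 0 → T_Q = 3.00266·T_P.
ΣF_y = 0: T_P·sin39° + T_Q·sin75° = 600.
Substitute: T_P·(0.62932 + 3.00266·0.965926) = 600 → T_P = 169.988 ≈ 170.0 N.
Then T_Q = 3.00266 × 169.988 = 510.4 N.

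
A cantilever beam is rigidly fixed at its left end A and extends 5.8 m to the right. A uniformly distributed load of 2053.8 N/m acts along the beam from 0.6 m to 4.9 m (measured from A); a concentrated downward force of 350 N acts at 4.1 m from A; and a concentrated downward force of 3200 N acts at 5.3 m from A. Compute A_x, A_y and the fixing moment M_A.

Resultant of the distributed load: 2053.8 × 4.3 = 8831.34 N at 2.75 m from A.
ΣF_x = 0: A_x = 0.
ΣF_y = 0: A_y − 2053.8·4.3 − 350 − 3200 = 0 → A_y = 12380 N.
ΣM about A: M_A − (2053.8·4.3)·2.75 − 350·4.1 − 3200·5.3 = 0 → M_A = 42680 N·m.

A_x = 0, A_y = 12380 N, M_A = 42680 N·m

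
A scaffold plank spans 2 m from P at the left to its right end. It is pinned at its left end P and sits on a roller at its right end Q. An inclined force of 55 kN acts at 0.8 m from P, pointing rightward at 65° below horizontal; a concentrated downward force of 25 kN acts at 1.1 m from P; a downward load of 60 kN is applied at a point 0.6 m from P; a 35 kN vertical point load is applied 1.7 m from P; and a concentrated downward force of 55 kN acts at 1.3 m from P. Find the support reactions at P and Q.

P_x = -23.24 kN, P_y = 107.7 kN, Q_y = 117.2 kN

Moments about P: Q_y·2 − 55·sin65°·0.8 − 25·1.1 − 60·0.6 − 35·1.7 − 55·1.3 = 0 → Q_y = 234.378/2 = 117.189 ≈ 117.2 kN.
ΣF_y = 0: P_y + 117.189 − 55·sin65° − 25 − 60 − 35 − 55 = 0 → P_y = 107.7 kN.
ΣF_x = 0: P_x + 55·cos65° = 0 → P_x = -23.24 kN.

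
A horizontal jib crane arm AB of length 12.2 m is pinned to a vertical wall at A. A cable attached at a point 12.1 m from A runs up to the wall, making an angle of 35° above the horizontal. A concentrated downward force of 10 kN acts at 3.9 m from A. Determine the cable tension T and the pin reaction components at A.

T = 5.619 kN, A_x = 4.603 kN, A_y = 6.777 kN

ΣM about A: T·sin35°·12.1 − 10·3.9 = 0 → T = 39/(12.1·0.573576) = 5.61938 ≈ 5.619 kN.
ΣF_x = 0: A_x − T·cos35° = 0 → A_x = 5.61938 × 0.819152 = 4.603 kN.
ΣF_y = 0: A_y + T·sin35° − 10 = 0 → A_y = 10 − 5.61938 × 0.573576 = 6.777 kN.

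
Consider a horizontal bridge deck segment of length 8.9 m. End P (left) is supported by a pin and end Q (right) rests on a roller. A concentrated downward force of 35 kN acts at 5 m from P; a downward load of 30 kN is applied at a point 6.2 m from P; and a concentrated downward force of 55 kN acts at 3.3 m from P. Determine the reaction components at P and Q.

P_x = 0, P_y = 59.04 kN, Q_y = 60.96 kN

Taking moments about P: Q_y·8.9 − 35·5 − 30·6.2 − 55·3.3 = 0 → Q_y = 542.5/8.9 = 60.9551 ≈ 60.96 kN.
ΣF_y = 0: P_y + 60.9551 − 35 − 30 − 55 = 0 → P_y = 59.04 kN.
ΣF_x = 0: no horizontal applied forces, so P_x = 0.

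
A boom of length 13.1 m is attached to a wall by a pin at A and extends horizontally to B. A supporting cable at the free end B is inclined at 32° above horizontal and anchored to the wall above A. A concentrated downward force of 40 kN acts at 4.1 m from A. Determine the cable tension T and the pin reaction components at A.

ΣM about A: T·sin32°·13.1 − 40·4.1 = 0 → T = 164/(13.1·0.529919) = 23.6245 ≈ 23.62 kN.
ΣF_x = 0: A_x − T·cos32° = 0 → A_x = 23.6245 × 0.848048 = 20.03 kN.
ΣF_y = 0: A_y + T·sin32° − 40 = 0 → A_y = 40 − 23.6245 × 0.529919 = 27.48 kN.

T = 23.62 kN, A_x = 20.03 kN, A_y = 27.48 kN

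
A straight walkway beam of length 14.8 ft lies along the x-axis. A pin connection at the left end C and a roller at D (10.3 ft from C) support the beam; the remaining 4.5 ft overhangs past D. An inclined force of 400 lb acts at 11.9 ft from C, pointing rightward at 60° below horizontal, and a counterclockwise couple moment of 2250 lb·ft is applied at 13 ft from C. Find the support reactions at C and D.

C_x = -200.0 lb, C_y = 164.6 lb, D_y = 181.8 lb

Moments about C: D_y·10.3 − 400·sin60°·11.9 + 2250 = 0 → D_y = 1872.28/10.3 = 181.775 ≈ 181.8 lb.
ΣF_y = 0: C_y + 181.775 − 400·sin60° = 0 → C_y = 164.6 lb.
ΣF_x = 0: C_x + 400·cos60° = 0 → C_x = -200.0 lb.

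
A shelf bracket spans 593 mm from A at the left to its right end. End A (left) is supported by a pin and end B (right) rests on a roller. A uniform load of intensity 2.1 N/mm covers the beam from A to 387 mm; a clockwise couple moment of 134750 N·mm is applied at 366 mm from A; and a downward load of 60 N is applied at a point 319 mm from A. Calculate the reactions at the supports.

A_x = 0, A_y = 348.0 N, B_y = 524.7 N

Resultant of the distributed load: 2.1 × 387 = 812.7 N at 193.5 mm from A.
Taking moments about A: B_y·593 − (2.1·387)·193.5 − 134750 − 60·319 = 0 → B_y = 311147.45/593 = 524.701 ≈ 524.7 N.
ΣF_y = 0: A_y + 524.701 − 2.1·387 − 60 = 0 → A_y = 348.0 N.
ΣF_x = 0: no horizontal applied forces, so A_x = 0.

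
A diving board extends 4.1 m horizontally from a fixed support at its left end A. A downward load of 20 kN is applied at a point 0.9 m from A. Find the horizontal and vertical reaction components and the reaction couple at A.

ΣF_x = 0: A_x = 0.
ΣF_y = 0: A_y − 20 = 0 → A_y = 20.00 kN.
ΣM about A: M_A − 20·0.9 = 0 → M_A = 18.00 kN·m.

A_x = 0, A_y = 20.00 kN, M_A = 18.00 kN·m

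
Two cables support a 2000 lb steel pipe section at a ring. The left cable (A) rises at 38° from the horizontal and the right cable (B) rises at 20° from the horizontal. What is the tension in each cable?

T_A = 2216 lb, T_B = 1858 lb

ΣF_x = 0: −T_A·cos38° + T_B·cos20° = 0 → T_B = 0.838584·T_A.
ΣF_y = 0: T_A·sin38° + T_B·sin20° = 2000.
Substitute: T_A·(0.615661 + 0.838584·0.34202) = 2000 → T_A = 2216.13 ≈ 2216 lb.
Then T_B = 0.838584 × 2216.13 = 1858 lb.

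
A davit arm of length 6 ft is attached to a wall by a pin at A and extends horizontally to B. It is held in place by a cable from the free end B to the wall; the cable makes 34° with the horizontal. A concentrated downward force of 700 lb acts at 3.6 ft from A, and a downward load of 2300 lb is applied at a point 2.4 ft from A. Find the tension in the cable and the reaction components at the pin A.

ΣM about A: T·sin34°·6 − 700·3.6 − 2300·2.4 = 0 → T = 8040/(6·0.559193) = 2396.31 ≈ 2396 lb.
ΣF_x = 0: A_x − T·cos34° = 0 → A_x = 2396.31 × 0.829038 = 1987 lb.
ΣF_y = 0: A_y + T·sin34° − 700 − 2300 = 0 → A_y = 3000 − 2396.31 × 0.559193 = 1660 lb.

T = 2396 lb, A_x = 1987 lb, A_y = 1660 lb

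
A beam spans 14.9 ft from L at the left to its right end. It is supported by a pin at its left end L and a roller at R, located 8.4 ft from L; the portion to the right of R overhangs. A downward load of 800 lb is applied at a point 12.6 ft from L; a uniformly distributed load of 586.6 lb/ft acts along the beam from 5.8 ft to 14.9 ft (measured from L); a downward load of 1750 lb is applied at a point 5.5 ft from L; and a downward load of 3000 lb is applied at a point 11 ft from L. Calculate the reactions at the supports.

L_x = 0, L_y = -1964 lb, R_y = 12850 lb

Resultant of the distributed load: 586.6 × 9.1 = 5338.06 lb at 10.35 ft from L.
Taking moments about L: R_y·8.4 − 800·12.6 − (586.6·9.1)·10.35 − 1750·5.5 − 3000·11 = 0 → R_y = 107953.921/8.4 = 12851.7 ≈ 12850 lb.
ΣF_y = 0: L_y + 12851.7 − 800 − 586.6·9.1 − 1750 − 3000 = 0 → L_y = -1964 lb.
ΣF_x = 0: no horizontal applied forces, so L_x = 0.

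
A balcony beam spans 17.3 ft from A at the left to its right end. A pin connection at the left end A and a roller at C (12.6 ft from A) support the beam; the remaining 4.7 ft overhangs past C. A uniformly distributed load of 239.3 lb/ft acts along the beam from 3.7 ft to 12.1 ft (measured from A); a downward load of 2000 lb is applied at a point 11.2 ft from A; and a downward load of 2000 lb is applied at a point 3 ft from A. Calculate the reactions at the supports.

A_x = 0, A_y = 2496 lb, C_y = 3514 lb

Resultant of the distributed load: 239.3 × 8.4 = 2010.12 lb at 7.9 ft from A.
ΣM about A: C_y·12.6 − (239.3·8.4)·7.9 − 2000·11.2 − 2000·3 = 0 → C_y = 44279.948/12.6 = 3514.28 ≈ 3514 lb.
ΣF_y = 0: A_y + 3514.28 − 239.3·8.4 − 2000 − 2000 = 0 → A_y = 2496 lb.
ΣF_x = 0: no horizontal applied forces, so A_x = 0.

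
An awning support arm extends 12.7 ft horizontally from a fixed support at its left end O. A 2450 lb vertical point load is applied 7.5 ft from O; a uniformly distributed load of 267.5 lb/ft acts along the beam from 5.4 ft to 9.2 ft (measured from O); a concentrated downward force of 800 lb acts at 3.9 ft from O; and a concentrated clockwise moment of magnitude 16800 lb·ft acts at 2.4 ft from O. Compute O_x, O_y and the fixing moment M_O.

Resultant of the distributed load: 267.5 × 3.8 = 1016.5 lb at 7.3 ft from O.
ΣF_x = 0: O_x = 0.
ΣF_y = 0: O_y − 2450 − 267.5·3.8 − 800 = 0 → O_y = 4266 lb.
ΣM about O: M_O − 2450·7.5 − (267.5·3.8)·7.3 − 800·3.9 − 16800 = 0 → M_O = 45720 lb·ft.

O_x = 0, O_y = 4266 lb, M_O = 45720 lb·ft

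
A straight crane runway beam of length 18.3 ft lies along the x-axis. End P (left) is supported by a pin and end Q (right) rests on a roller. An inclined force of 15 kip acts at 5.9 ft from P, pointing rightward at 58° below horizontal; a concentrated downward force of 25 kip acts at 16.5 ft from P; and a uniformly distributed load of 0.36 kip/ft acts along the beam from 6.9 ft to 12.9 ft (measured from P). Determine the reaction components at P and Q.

Resultant of the distributed load: 0.36 × 6 = 2.16 kip at 9.9 ft from P.
Taking moments about P: Q_y·18.3 − 15·sin58°·5.9 − 25·16.5 − (0.36·6)·9.9 = 0 → Q_y = 508.936/18.3 = 27.8107 ≈ 27.81 kip.
ΣF_y = 0: P_y + 27.8107 − 15·sin58° − 25 − 0.36·6 = 0 → P_y = 12.07 kip.
ΣF_x = 0: P_x + 15·cos58° = 0 → P_x = -7.949 kip.

P_x = -7.949 kip, P_y = 12.07 kip, Q_y = 27.81 kip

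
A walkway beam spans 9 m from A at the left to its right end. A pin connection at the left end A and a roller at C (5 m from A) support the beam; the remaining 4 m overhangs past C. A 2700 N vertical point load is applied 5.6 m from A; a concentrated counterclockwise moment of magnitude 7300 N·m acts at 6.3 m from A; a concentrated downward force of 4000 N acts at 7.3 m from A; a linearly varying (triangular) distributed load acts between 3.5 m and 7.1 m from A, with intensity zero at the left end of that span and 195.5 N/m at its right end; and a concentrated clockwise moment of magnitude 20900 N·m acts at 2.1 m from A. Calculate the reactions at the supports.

A_x = 0, A_y = -4947 N, C_y = 12000 N

Resultant of the triangular load: ½ × 195.5 × 3.6 = 351.9 N, acting at 5.9 m from A (one-third of the span from the peak).
Moments about A: C_y·5 − 2700·5.6 + 7300 − 4000·7.3 − (½·195.5·3.6)·5.9 − 20900 = 0 → C_y = 59996.21/5 = 11999.2 ≈ 12000 N.
ΣF_y = 0: A_y + 11999.2 − 2700 − 4000 − ½·195.5·3.6 = 0 → A_y = -4947 N.
ΣF_x = 0: no horizontal applied forces, so A_x = 0.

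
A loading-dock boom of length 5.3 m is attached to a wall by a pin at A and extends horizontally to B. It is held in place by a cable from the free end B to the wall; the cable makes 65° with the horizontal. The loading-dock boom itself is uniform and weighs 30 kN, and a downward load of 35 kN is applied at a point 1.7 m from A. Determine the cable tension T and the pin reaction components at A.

ΣM about A: T·sin65°·5.3 − 30·2.65 − 35·1.7 = 0 → T = 139/(5.3·0.906308) = 28.9376 ≈ 28.94 kN.
ΣF_x = 0: A_x − T·cos65° = 0 → A_x = 28.9376 × 0.422618 = 12.23 kN.
ΣF_y = 0: A_y + T·sin65° − 30 − 35 = 0 → A_y = 65 − 28.9376 × 0.906308 = 38.77 kN.

T = 28.94 kN, A_x = 12.23 kN, A_y = 38.77 kN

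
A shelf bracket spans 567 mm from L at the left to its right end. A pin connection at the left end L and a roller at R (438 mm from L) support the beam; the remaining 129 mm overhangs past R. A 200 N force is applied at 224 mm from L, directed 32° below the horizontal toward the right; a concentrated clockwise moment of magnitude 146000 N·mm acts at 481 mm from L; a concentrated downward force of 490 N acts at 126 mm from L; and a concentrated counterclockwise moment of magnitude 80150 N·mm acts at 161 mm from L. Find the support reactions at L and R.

Taking moments about L: R_y·438 − 200·sin32°·224 − 146000 − 490·126 + 80150 = 0 → R_y = 151330/438 = 345.502 ≈ 345.5 N.
ΣF_y = 0: L_y + 345.502 − 200·sin32° − 490 = 0 → L_y = 250.5 N.
ΣF_x = 0: L_x + 200·cos32° = 0 → L_x = -169.6 N.

L_x = -169.6 N, L_y = 250.5 N, R_y = 345.5 N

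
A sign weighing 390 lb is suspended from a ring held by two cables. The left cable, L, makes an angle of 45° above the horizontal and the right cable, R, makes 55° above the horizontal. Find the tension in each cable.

ΣF_x = 0: −T_L·cos45° + T_R·cos55° = 0 → T_R = 1.2328·T_L.
ΣF_y = 0: T_L·sin45° + T_R·sin55° = 390.
Substitute: T_L·(0.707107 + 1.2328·0.819152) = 390 → T_L = 227.146 ≈ 227.1 lb.
Then T_R = 1.2328 × 227.146 = 280.0 lb.

T_L = 227.1 lb, T_R = 280.0 lb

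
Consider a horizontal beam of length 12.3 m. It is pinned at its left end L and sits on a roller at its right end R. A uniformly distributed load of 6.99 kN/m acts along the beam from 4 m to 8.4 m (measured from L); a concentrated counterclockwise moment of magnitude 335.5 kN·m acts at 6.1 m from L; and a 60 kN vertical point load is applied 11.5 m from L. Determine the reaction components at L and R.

L_x = 0, L_y = 46.43 kN, R_y = 44.32 kN

Resultant of the distributed load: 6.99 × 4.4 = 30.756 kN at 6.2 m from L.
Taking moments about L: R_y·12.3 − (6.99·4.4)·6.2 + 335.5 − 60·11.5 = 0 → R_y = 545.1872/12.3 = 44.3242 ≈ 44.32 kN.
ΣF_y = 0: L_y + 44.3242 − 6.99·4.4 − 60 = 0 → L_y = 46.43 kN.
ΣF_x = 0: no horizontal applied forces, so L_x = 0.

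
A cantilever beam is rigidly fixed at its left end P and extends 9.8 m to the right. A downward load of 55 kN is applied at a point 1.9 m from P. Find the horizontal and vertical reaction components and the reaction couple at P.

ΣF_x = 0: P_x = 0.
ΣF_y = 0: P_y − 55 = 0 → P_y = 55.00 kN.
ΣM about P: M_P − 55·1.9 = 0 → M_P = 104.5 kN·m.

P_x = 0, P_y = 55.00 kN, M_P = 104.5 kN·m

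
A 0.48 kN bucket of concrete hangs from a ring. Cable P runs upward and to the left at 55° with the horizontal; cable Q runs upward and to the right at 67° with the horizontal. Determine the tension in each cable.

ΣF_x = 0: −T_P·cos55° + T_Q·cos67° = 0 → T_Q = 1.46796·T_P.
ΣF_y = 0: T_P·sin55° + T_Q·sin67° = 0.48.
Substitute: T_P·(0.819152 + 1.46796·0.920505) = 0.48 → T_P = 0.221156 ≈ 0.2212 kN.
Then T_Q = 1.46796 × 0.221156 = 0.3246 kN.

T_P = 0.2212 kN, T_Q = 0.3246 kN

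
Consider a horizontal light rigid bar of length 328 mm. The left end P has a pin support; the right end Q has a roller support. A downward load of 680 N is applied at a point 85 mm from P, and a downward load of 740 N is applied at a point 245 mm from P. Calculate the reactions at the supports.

Moments about P: Q_y·328 − 680·85 − 740·245 = 0 → Q_y = 239100/328 = 728.963 ≈ 729.0 N.
ΣF_y = 0: P_y + 728.963 − 680 − 740 = 0 → P_y = 691.0 N.
ΣF_x = 0: no horizontal applied forces, so P_x = 0.

P_x = 0, P_y = 691.0 N, Q_y = 729.0 N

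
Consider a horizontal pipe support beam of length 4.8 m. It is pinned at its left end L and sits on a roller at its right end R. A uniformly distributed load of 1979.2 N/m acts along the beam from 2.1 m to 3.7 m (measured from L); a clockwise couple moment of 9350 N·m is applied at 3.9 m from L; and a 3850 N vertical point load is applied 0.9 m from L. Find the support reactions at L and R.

Resultant of the distributed load: 1979.2 × 1.6 = 3166.72 N at 2.9 m from L.
ΣM about L: R_y·4.8 − (1979.2·1.6)·2.9 − 9350 − 3850·0.9 = 0 → R_y = 21998.488/4.8 = 4583.02 ≈ 4583 N.
ΣF_y = 0: L_y + 4583.02 − 1979.2·1.6 − 3850 = 0 → L_y = 2434 N.
ΣF_x = 0: no horizontal applied forces, so L_x = 0.

L_x = 0, L_y = 2434 N, R_y = 4583 N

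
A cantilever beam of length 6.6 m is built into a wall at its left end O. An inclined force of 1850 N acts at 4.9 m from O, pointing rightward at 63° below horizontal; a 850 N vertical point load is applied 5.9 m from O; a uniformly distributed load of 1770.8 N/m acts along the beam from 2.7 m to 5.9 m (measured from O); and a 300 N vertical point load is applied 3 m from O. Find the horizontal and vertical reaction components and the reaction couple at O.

Resultant of the distributed load: 1770.8 × 3.2 = 5666.56 N at 4.3 m from O.
ΣF_x = 0: O_x + 1850·cos63° = 0 → O_x = -839.9 N.
ΣF_y = 0: O_y − 1850·sin63° − 850 − 1770.8·3.2 − 300 = 0 → O_y = 8465 N.
ΣM about O: M_O − 1850·sin63°·4.9 − 850·5.9 − (1770.8·3.2)·4.3 − 300·3 = 0 → M_O = 38360 N·m.

O_x = -839.9 N, O_y = 8465 N, M_O = 38360 N·m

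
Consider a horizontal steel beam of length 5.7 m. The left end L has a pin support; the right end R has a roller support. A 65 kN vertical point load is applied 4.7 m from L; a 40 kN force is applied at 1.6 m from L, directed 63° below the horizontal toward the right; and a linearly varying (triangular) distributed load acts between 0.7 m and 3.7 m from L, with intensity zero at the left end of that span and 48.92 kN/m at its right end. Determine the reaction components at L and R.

Resultant of the triangular load: ½ × 48.92 × 3 = 73.38 kN, acting at 2.7 m from L (one-third of the span from the peak).
Moments about L: R_y·5.7 − 65·4.7 − 40·sin63°·1.6 − (½·48.92·3)·2.7 = 0 → R_y = 560.65/5.7 = 98.3596 ≈ 98.36 kN.
ΣF_y = 0: L_y + 98.3596 − 65 − 40·sin63° − ½·48.92·3 = 0 → L_y = 75.66 kN.
ΣF_x = 0: L_x + 40·cos63° = 0 → L_x = -18.16 kN.

L_x = -18.16 kN, L_y = 75.66 kN, R_y = 98.36 kN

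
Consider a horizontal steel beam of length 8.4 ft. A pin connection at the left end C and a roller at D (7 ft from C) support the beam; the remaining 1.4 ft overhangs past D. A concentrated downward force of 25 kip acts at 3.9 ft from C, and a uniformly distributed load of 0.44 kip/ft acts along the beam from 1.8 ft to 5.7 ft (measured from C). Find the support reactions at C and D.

Resultant of the distributed load: 0.44 × 3.9 = 1.716 kip at 3.75 ft from C.
Moments about C: D_y·7 − 25·3.9 − (0.44·3.9)·3.75 = 0 → D_y = 103.935/7 = 14.8479 ≈ 14.85 kip.
ΣF_y = 0: C_y + 14.8479 − 25 − 0.44·3.9 = 0 → C_y = 11.87 kip.
ΣF_x = 0: no horizontal applied forces, so C_x = 0.

C_x = 0, C_y = 11.87 kip, D_y = 14.85 kip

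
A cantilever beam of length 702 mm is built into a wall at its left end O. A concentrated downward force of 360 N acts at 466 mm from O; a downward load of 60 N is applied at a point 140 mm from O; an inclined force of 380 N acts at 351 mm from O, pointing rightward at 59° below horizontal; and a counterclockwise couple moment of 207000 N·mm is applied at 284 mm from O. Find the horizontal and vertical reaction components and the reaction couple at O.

O_x = -195.7 N, O_y = 745.7 N, M_O = 83490 N·mm

ΣF_x = 0: O_x + 380·cos59° = 0 → O_x = -195.7 N.
ΣF_y = 0: O_y − 360 − 60 − 380·sin59° = 0 → O_y = 745.7 N.
ΣM about O: M_O − 360·466 − 60·140 − 380·sin59°·351 + 207000 = 0 → M_O = 83490 N·mm.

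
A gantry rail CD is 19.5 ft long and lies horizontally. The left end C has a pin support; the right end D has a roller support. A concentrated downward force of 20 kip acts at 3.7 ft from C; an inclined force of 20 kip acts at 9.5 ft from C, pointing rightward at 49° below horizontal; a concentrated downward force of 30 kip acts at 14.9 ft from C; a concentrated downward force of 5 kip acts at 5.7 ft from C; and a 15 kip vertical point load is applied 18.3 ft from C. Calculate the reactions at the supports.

C_x = -13.12 kip, C_y = 35.48 kip, D_y = 49.61 kip

ΣM about C: D_y·19.5 − 20·3.7 − 20·sin49°·9.5 − 30·14.9 − 5·5.7 − 15·18.3 = 0 → D_y = 967.395/19.5 = 49.61 kip.
ΣF_y = 0: C_y + 49.61 − 20 − 20·sin49° − 30 − 5 − 15 = 0 → C_y = 35.48 kip.
ΣF_x = 0: C_x + 20·cos49° = 0 → C_x = -13.12 kip.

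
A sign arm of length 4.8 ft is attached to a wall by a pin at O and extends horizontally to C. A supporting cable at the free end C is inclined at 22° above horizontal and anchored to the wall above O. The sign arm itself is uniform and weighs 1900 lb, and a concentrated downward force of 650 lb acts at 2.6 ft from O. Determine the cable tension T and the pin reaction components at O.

ΣM about O: T·sin22°·4.8 − 1900·2.4 − 650·2.6 = 0 → T = 6250/(4.8·0.374607) = 3475.86 ≈ 3476 lb.
ΣF_x = 0: O_x − T·cos22° = 0 → O_x = 3475.86 × 0.927184 = 3223 lb.
ΣF_y = 0: O_y + T·sin22° − 1900 − 650 = 0 → O_y = 2550 − 3475.86 × 0.374607 = 1248 lb.

T = 3476 lb, O_x = 3223 lb, O_y = 1248 lb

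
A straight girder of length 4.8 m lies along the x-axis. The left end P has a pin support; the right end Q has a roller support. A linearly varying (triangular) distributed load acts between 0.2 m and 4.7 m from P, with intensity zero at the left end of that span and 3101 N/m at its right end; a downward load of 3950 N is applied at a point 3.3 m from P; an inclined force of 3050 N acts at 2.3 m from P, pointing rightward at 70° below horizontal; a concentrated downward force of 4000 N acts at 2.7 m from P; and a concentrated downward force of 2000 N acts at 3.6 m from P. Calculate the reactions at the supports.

P_x = -1043 N, P_y = 7303 N, Q_y = 12490 N

Resultant of the triangular load: ½ × 3101 × 4.5 = 6977.25 N, acting at 3.2 m from P (one-third of the span from the peak).
Taking moments about P: Q_y·4.8 − (½·3101·4.5)·3.2 − 3950·3.3 − 3050·sin70°·2.3 − 4000·2.7 − 2000·3.6 = 0 → Q_y = 59954.1/4.8 = 12490.4 ≈ 12490 N.
ΣF_y = 0: P_y + 12490.4 − ½·3101·4.5 − 3950 − 3050·sin70° − 4000 − 2000 = 0 → P_y = 7303 N.
ΣF_x = 0: P_x + 3050·cos70° = 0 → P_x = -1043 N.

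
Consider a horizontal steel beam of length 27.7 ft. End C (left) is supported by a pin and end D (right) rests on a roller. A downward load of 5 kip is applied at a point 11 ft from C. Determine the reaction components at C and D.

C_x = 0, C_y = 3.014 kip, D_y = 1.986 kip

Taking moments about C: D_y·27.7 − 5·11 = 0 → D_y = 55/27.7 = 1.98556 ≈ 1.986 kip.
ΣF_y = 0: C_y + 1.98556 − 5 = 0 → C_y = 3.014 kip.
ΣF_x = 0: no horizontal applied forces, so C_x = 0.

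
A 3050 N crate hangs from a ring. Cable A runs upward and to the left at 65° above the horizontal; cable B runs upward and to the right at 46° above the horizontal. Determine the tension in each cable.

T_A = 2269 N, T_B = 1381 N

ΣF_x = 0: −T_A·cos65° + T_B·cos46° = 0 → T_B = 0.608383·T_A.
ΣF_y = 0: T_A·sin65° + T_B·sin46° = 3050.
Substitute: T_A·(0.906308 + 0.608383·0.71934) = 3050 → T_A = 2269.44 ≈ 2269 N.
Then T_B = 0.608383 × 2269.44 = 1381 N.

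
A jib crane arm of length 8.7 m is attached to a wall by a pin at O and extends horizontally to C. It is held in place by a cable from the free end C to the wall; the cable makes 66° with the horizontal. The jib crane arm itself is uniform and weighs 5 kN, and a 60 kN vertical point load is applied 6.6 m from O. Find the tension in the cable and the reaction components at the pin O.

ΣM about O: T·sin66°·8.7 − 5·4.35 − 60·6.6 = 0 → T = 417.75/(8.7·0.913545) = 52.5614 ≈ 52.56 kN.
ΣF_x = 0: O_x − T·cos66° = 0 → O_x = 52.5614 × 0.406737 = 21.38 kN.
ΣF_y = 0: O_y + T·sin66° − 5 − 60 = 0 → O_y = 65 − 52.5614 × 0.913545 = 16.98 kN.

T = 52.56 kN, O_x = 21.38 kN, O_y = 16.98 kN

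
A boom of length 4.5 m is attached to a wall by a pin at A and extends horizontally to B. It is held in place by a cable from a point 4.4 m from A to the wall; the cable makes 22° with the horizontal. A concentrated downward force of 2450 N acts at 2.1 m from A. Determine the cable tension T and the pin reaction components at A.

T = 3121 N, A_x = 2894 N, A_y = 1281 N

ΣM about A: T·sin22°·4.4 − 2450·2.1 = 0 → T = 5145/(4.4·0.374607) = 3121.45 ≈ 3121 N.
ΣF_x = 0: A_x − T·cos22° = 0 → A_x = 3121.45 × 0.927184 = 2894 N.
ΣF_y = 0: A_y + T·sin22° − 2450 = 0 → A_y = 2450 − 3121.45 × 0.374607 = 1281 N.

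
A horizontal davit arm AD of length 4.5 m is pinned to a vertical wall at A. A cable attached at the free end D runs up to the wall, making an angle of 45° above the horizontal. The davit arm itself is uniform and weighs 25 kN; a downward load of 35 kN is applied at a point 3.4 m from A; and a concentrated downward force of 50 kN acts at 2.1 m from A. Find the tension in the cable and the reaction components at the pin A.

T = 88.07 kN, A_x = 62.28 kN, A_y = 47.72 kN

ΣM about A: T·sin45°·4.5 − 25·2.25 − 35·3.4 − 50·2.1 = 0 → T = 280.25/(4.5·0.707107) = 88.0741 ≈ 88.07 kN.
ΣF_x = 0: A_x − T·cos45° = 0 → A_x = 88.0741 × 0.707107 = 62.28 kN.
ΣF_y = 0: A_y + T·sin45° − 25 − 35 − 50 = 0 → A_y = 110 − 88.0741 × 0.707107 = 47.72 kN.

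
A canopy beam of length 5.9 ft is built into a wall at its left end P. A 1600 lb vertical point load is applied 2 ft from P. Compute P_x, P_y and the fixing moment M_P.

P_x = 0, P_y = 1600 lb, M_P = 3200 lb·ft

ΣF_x = 0: P_x = 0.
ΣF_y = 0: P_y − 1600 = 0 → P_y = 1600 lb.
ΣM about P: M_P − 1600·2 = 0 → M_P = 3200 lb·ft.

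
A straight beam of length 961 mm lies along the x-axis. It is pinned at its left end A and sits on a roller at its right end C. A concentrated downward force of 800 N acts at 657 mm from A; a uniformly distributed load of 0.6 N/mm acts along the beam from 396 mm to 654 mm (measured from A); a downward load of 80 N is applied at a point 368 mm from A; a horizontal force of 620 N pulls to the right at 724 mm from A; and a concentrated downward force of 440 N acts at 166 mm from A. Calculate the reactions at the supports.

A_x = -620.0 N, A_y = 736.7 N, C_y = 738.1 N

Resultant of the distributed load: 0.6 × 258 = 154.8 N at 525 mm from A.
Taking moments about A: C_y·961 − 800·657 − (0.6·258)·525 − 80·368 − 440·166 = 0 → C_y = 709350/961 = 738.137 ≈ 738.1 N.
ΣF_y = 0: A_y + 738.137 − 800 − 0.6·258 − 80 − 440 = 0 → A_y = 736.7 N.
ΣF_x = 0: A_x + 620 = 0 → A_x = -620.0 N.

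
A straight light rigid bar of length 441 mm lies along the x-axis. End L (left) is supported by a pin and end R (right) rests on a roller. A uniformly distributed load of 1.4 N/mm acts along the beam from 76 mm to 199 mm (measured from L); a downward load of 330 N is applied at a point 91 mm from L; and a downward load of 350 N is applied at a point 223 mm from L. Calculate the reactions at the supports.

L_x = 0, L_y = 553.4 N, R_y = 298.8 N

Resultant of the distributed load: 1.4 × 123 = 172.2 N at 137.5 mm from L.
ΣM about L: R_y·441 − (1.4·123)·137.5 − 330·91 − 350·223 = 0 → R_y = 131757.5/441 = 298.77 ≈ 298.8 N.
ΣF_y = 0: L_y + 298.77 − 1.4·123 − 330 − 350 = 0 → L_y = 553.4 N.
ΣF_x = 0: no horizontal applied forces, so L_x = 0.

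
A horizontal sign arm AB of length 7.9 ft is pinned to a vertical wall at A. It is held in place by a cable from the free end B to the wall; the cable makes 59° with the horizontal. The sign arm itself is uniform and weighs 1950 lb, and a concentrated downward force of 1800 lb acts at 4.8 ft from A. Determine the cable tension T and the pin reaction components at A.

T = 2413 lb, A_x = 1243 lb, A_y = 1681 lb

ΣM about A: T·sin59°·7.9 − 1950·3.95 − 1800·4.8 = 0 → T = 16342.5/(7.9·0.857167) = 2413.38 ≈ 2413 lb.
ΣF_x = 0: A_x − T·cos59° = 0 → A_x = 2413.38 × 0.515038 = 1243 lb.
ΣF_y = 0: A_y + T·sin59° − 1950 − 1800 = 0 → A_y = 3750 − 2413.38 × 0.857167 = 1681 lb.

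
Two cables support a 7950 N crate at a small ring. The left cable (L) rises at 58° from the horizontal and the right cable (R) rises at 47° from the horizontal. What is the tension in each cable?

T_L = 5613 N, T_R = 4361 N

ΣF_x = 0: −T_L·cos58° + T_R·cos47° = 0 → T_R = 0.77701·T_L.
ΣF_y = 0: T_L·sin58° + T_R·sin47° = 7950.
Substitute: T_L·(0.848048 + 0.77701·0.731354) = 7950 → T_L = 5613.15 ≈ 5613 N.
Then T_R = 0.77701 × 5613.15 = 4361 N.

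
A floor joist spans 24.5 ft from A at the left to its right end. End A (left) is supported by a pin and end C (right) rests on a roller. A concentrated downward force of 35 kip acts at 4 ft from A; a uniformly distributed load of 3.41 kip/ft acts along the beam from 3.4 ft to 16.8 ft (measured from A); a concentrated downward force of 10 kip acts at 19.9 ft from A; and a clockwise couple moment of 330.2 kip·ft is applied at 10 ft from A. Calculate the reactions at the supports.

A_x = 0, A_y = 44.54 kip, C_y = 46.15 kip

Resultant of the distributed load: 3.41 × 13.4 = 45.694 kip at 10.1 ft from A.
ΣM about A: C_y·24.5 − 35·4 − (3.41·13.4)·10.1 − 10·19.9 − 330.2 = 0 → C_y = 1130.7094/24.5 = 46.1514 ≈ 46.15 kip.
ΣF_y = 0: A_y + 46.1514 − 35 − 3.41·13.4 − 10 = 0 → A_y = 44.54 kip.
ΣF_x = 0: no horizontal applied forces, so A_x = 0.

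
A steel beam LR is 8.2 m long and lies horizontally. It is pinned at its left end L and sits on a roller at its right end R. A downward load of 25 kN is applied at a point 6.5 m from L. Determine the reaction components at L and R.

ΣM about L: R_y·8.2 − 25·6.5 = 0 → R_y = 162.5/8.2 = 19.8171 ≈ 19.82 kN.
ΣF_y = 0: L_y + 19.8171 − 25 = 0 → L_y = 5.183 kN.
ΣF_x = 0: no horizontal applied forces, so L_x = 0.

L_x = 0, L_y = 5.183 kN, R_y = 19.82 kN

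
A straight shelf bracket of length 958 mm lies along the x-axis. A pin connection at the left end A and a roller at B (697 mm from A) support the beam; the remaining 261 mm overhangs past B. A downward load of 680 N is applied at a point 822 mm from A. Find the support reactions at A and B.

Moments about A: B_y·697 − 680·822 = 0 → B_y = 558960/697 = 801.951 ≈ 802.0 N.
ΣF_y = 0: A_y + 801.951 − 680 = 0 → A_y = -122.0 N.
ΣF_x = 0: no horizontal applied forces, so A_x = 0.

A_x = 0, A_y = -122.0 N, B_y = 802.0 N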